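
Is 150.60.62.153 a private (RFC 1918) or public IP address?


RFC 1918 private ranges:
  10.0.0.0/8 (10.0.0.0 - 10.255.255.255)
  172.16.0.0/12 (172.16.0.0 - 172.31.255.255)
  192.168.0.0/16 (192.168.0.0 - 192.168.255.255)
Public (not in any RFC 1918 range)


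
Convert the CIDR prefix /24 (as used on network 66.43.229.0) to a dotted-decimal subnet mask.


/24 means 24 network bits, 8 host bits
Binary: 11111111111111111111111100000000
Mask: 255.255.255.0


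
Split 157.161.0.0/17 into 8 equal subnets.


New prefix = 17 + 3 = 20
Each subnet has 4096 addresses
  157.161.0.0/20
  157.161.16.0/20
  157.161.32.0/20
  157.161.48.0/20
  157.161.64.0/20
  157.161.80.0/20
  157.161.96.0/20
  157.161.112.0/20
Subnets: 157.161.0.0/20, 157.161.16.0/20, 157.161.32.0/20, 157.161.48.0/20, 157.161.64.0/20, 157.161.80.0/20, 157.161.96.0/20, 157.161.112.0/20


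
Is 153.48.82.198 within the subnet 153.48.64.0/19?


Subnet network: 153.48.64.0
Test IP AND mask: 153.48.64.0
Yes, 153.48.82.198 is in 153.48.64.0/19


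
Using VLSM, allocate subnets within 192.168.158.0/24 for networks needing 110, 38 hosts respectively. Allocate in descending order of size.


110 hosts -> /25 (126 usable): 192.168.158.0/25
38 hosts -> /26 (62 usable): 192.168.158.128/26
Allocation: 192.168.158.0/25 (110 hosts, 126 usable); 192.168.158.128/26 (38 hosts, 62 usable)


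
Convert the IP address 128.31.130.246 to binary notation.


128 = 10000000
31 = 00011111
130 = 10000010
246 = 11110110
Binary: 10000000.00011111.10000010.11110110


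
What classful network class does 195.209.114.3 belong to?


First octet: 195
Binary: 11000011
110xxxxx -> Class C (192-223)
Class C, default mask 255.255.255.0 (/24)


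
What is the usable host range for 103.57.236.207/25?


Network: 103.57.236.128
Broadcast: 103.57.236.255
First usable = network + 1
Last usable = broadcast - 1
Range: 103.57.236.129 to 103.57.236.254


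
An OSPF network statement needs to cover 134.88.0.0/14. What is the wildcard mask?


Subnet mask: 255.252.0.0
Wildcard = 255.255.255.255 - subnet mask
255 - 255 = 0
255 - 252 = 3
255 - 0 = 255
255 - 0 = 255
Wildcard: 0.3.255.255


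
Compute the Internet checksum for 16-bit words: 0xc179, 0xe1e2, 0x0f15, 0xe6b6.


Sum all words (with carry folding):
+ 0xc179 = 0xc179
+ 0xe1e2 = 0xa35c
+ 0x0f15 = 0xb271
+ 0xe6b6 = 0x9928
One's complement: ~0x9928
Checksum = 0x66d7


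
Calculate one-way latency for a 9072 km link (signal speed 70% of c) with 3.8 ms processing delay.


Speed = 0.7 * 3e5 km/s = 210000 km/s
Propagation delay = 9072 / 210000 = 0.0432 s = 43.2 ms
Processing delay = 3.8 ms
Total one-way latency = 47 ms


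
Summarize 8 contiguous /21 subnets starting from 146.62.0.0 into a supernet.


Original prefix: /21
Number of subnets: 8 = 2^3
New prefix = 21 - 3 = 18
Supernet: 146.62.0.0/18


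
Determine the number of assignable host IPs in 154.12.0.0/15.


Host bits = 32 - 15 = 17
Total addresses = 2^17 = 131072
Usable = total - 2 (network and broadcast)
Usable hosts: 131070


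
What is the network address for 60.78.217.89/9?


IP:   00111100.01001110.11011001.01011001
Mask: 11111111.10000000.00000000.00000000
AND operation:
Net:  00111100.00000000.00000000.00000000
Network: 60.0.0.0/9


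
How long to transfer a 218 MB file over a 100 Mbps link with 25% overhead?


Effective throughput = 100 * (1 - 25/100) = 75 Mbps
File size in Mb = 218 * 8 = 1744 Mb
Time = 1744 / 75
Time = 23.2533 seconds


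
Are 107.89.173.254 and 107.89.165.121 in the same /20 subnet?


Mask: 255.255.240.0
107.89.173.254 AND mask = 107.89.160.0
107.89.165.121 AND mask = 107.89.160.0
Yes, same subnet (107.89.160.0)


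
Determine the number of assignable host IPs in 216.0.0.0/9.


Host bits = 32 - 9 = 23
Total addresses = 2^23 = 8388608
Usable = total - 2 (network and broadcast)
Usable hosts: 8388606


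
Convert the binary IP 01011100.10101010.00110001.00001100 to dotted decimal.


01011100 = 92
10101010 = 170
00110001 = 49
00001100 = 12
IP: 92.170.49.12


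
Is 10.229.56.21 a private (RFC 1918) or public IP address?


RFC 1918 private ranges:
  10.0.0.0/8 (10.0.0.0 - 10.255.255.255)
  172.16.0.0/12 (172.16.0.0 - 172.31.255.255)
  192.168.0.0/16 (192.168.0.0 - 192.168.255.255)
Private (in 10.0.0.0/8)


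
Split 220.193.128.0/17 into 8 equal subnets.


New prefix = 17 + 3 = 20
Each subnet has 4096 addresses
  220.193.128.0/20
  220.193.144.0/20
  220.193.160.0/20
  220.193.176.0/20
  220.193.192.0/20
  220.193.208.0/20
  220.193.224.0/20
  220.193.240.0/20
Subnets: 220.193.128.0/20, 220.193.144.0/20, 220.193.160.0/20, 220.193.176.0/20, 220.193.192.0/20, 220.193.208.0/20, 220.193.224.0/20, 220.193.240.0/20


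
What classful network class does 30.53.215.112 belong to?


First octet: 30
Binary: 00011110
0xxxxxxx -> Class A (1-126)
Class A, default mask 255.0.0.0 (/8)


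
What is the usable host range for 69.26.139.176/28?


Network: 69.26.139.176
Broadcast: 69.26.139.191
First usable = network + 1
Last usable = broadcast - 1
Range: 69.26.139.177 to 69.26.139.190


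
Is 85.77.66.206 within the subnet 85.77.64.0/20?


Subnet network: 85.77.64.0
Test IP AND mask: 85.77.64.0
Yes, 85.77.66.206 is in 85.77.64.0/20


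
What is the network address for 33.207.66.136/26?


IP:   00100001.11001111.01000010.10001000
Mask: 11111111.11111111.11111111.11000000
AND operation:
Net:  00100001.11001111.01000010.10000000
Network: 33.207.66.128/26


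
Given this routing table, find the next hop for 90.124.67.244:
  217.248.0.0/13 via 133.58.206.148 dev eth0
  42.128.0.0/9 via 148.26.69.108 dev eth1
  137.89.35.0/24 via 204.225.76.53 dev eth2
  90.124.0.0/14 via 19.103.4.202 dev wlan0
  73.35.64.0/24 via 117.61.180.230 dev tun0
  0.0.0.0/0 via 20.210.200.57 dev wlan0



Longest prefix match for 90.124.67.244:
  /13 217.248.0.0: no
  /9 42.128.0.0: no
  /24 137.89.35.0: no
  /14 90.124.0.0: MATCH
  /24 73.35.64.0: no
  /0 0.0.0.0: MATCH
Selected: next-hop 19.103.4.202 via wlan0 (matched /14)


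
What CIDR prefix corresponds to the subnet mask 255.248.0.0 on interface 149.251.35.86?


Binary: 11111111.11111000.00000000.00000000
Count leading 1s
Prefix: /13


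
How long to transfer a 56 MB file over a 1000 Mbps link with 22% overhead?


Effective throughput = 1000 * (1 - 22/100) = 780 Mbps
File size in Mb = 56 * 8 = 448 Mb
Time = 448 / 780
Time = 0.5744 seconds


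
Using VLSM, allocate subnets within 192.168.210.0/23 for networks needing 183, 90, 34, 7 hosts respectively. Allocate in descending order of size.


183 hosts -> /24 (254 usable): 192.168.210.0/24
90 hosts -> /25 (126 usable): 192.168.211.0/25
34 hosts -> /26 (62 usable): 192.168.211.128/26
7 hosts -> /28 (14 usable): 192.168.211.192/28
Allocation: 192.168.210.0/24 (183 hosts, 254 usable); 192.168.211.0/25 (90 hosts, 126 usable); 192.168.211.128/26 (34 hosts, 62 usable); 192.168.211.192/28 (7 hosts, 14 usable)


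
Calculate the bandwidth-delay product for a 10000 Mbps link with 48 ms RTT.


BDP = bandwidth * RTT
= 10000 Mbps * 48 ms
= 10000 * 1e6 * 48 / 1000 bits
= 480000000 bits
= 60000000 bytes
= 58593.75 KB
BDP = 480000000 bits (60000000 bytes)


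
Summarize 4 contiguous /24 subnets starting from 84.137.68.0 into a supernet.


Original prefix: /24
Number of subnets: 4 = 2^2
New prefix = 24 - 2 = 22
Supernet: 84.137.68.0/22


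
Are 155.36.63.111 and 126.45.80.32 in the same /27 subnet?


Mask: 255.255.255.224
155.36.63.111 AND mask = 155.36.63.96
126.45.80.32 AND mask = 126.45.80.32
No, different subnets (155.36.63.96 vs 126.45.80.32)


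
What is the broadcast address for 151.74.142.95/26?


Network: 151.74.142.64/26
Host bits = 6
Set all host bits to 1:
Broadcast: 151.74.142.127


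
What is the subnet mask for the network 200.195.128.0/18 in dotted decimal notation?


/18 means 18 network bits, 14 host bits
Binary: 11111111111111111100000000000000
Mask: 255.255.192.0


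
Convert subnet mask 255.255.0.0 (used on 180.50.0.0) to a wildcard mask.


Subnet mask: 255.255.0.0
Wildcard = 255.255.255.255 - subnet mask
255 - 255 = 0
255 - 255 = 0
255 - 0 = 255
255 - 0 = 255
Wildcard: 0.0.255.255


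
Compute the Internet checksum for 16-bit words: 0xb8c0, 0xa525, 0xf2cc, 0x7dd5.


Sum all words (with carry folding):
+ 0xb8c0 = 0xb8c0
+ 0xa525 = 0x5de6
+ 0xf2cc = 0x50b3
+ 0x7dd5 = 0xce88
One's complement: ~0xce88
Checksum = 0x3177


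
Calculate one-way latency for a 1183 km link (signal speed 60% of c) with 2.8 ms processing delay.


Speed = 0.6 * 3e5 km/s = 180000 km/s
Propagation delay = 1183 / 180000 = 0.0066 s = 6.5722 ms
Processing delay = 2.8 ms
Total one-way latency = 9.3722 ms


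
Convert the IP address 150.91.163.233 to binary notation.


150 = 10010110
91 = 01011011
163 = 10100011
233 = 11101001
Binary: 10010110.01011011.10100011.11101001


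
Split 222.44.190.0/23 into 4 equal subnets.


New prefix = 23 + 2 = 25
Each subnet has 128 addresses
  222.44.190.0/25
  222.44.190.128/25
  222.44.191.0/25
  222.44.191.128/25
Subnets: 222.44.190.0/25, 222.44.190.128/25, 222.44.191.0/25, 222.44.191.128/25


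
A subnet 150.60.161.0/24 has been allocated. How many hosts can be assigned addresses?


Host bits = 32 - 24 = 8
Total addresses = 2^8 = 256
Usable = total - 2 (network and broadcast)
Usable hosts: 254


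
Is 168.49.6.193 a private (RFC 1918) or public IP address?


RFC 1918 private ranges:
  10.0.0.0/8 (10.0.0.0 - 10.255.255.255)
  172.16.0.0/12 (172.16.0.0 - 172.31.255.255)
  192.168.0.0/16 (192.168.0.0 - 192.168.255.255)
Public (not in any RFC 1918 range)


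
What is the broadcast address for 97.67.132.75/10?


Network: 97.64.0.0/10
Host bits = 22
Set all host bits to 1:
Broadcast: 97.127.255.255


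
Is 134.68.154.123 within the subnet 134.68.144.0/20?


Subnet network: 134.68.144.0
Test IP AND mask: 134.68.144.0
Yes, 134.68.154.123 is in 134.68.144.0/20


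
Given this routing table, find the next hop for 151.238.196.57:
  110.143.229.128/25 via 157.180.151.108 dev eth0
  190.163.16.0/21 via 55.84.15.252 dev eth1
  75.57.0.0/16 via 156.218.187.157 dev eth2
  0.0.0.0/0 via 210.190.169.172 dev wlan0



Longest prefix match for 151.238.196.57:
  /25 110.143.229.128: no
  /21 190.163.16.0: no
  /16 75.57.0.0: no
  /0 0.0.0.0: MATCH
Selected: next-hop 210.190.169.172 via wlan0 (matched /0)


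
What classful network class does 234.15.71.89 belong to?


First octet: 234
Binary: 11101010
1110xxxx -> Class D (224-239)
Class D (multicast), default mask N/A


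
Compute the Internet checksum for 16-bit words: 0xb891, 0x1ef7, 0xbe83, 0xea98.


Sum all words (with carry folding):
+ 0xb891 = 0xb891
+ 0x1ef7 = 0xd788
+ 0xbe83 = 0x960c
+ 0xea98 = 0x80a5
One's complement: ~0x80a5
Checksum = 0x7f5a


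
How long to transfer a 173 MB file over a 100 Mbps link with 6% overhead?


Effective throughput = 100 * (1 - 6/100) = 94 Mbps
File size in Mb = 173 * 8 = 1384 Mb
Time = 1384 / 94
Time = 14.7234 seconds


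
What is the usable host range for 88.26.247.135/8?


Network: 88.0.0.0
Broadcast: 88.255.255.255
First usable = network + 1
Last usable = broadcast - 1
Range: 88.0.0.1 to 88.255.255.254


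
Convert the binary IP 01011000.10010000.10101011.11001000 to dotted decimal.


01011000 = 88
10010000 = 144
10101011 = 171
11001000 = 200
IP: 88.144.171.200


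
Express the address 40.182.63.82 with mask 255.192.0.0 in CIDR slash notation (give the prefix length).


Binary: 11111111.11000000.00000000.00000000
Count leading 1s
Prefix: /10


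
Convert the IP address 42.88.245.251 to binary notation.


42 = 00101010
88 = 01011000
245 = 11110101
251 = 11111011
Binary: 00101010.01011000.11110101.11111011


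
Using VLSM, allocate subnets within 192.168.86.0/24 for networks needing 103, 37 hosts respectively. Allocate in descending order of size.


103 hosts -> /25 (126 usable): 192.168.86.0/25
37 hosts -> /26 (62 usable): 192.168.86.128/26
Allocation: 192.168.86.0/25 (103 hosts, 126 usable); 192.168.86.128/26 (37 hosts, 62 usable)


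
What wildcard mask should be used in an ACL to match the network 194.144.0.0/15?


Subnet mask: 255.254.0.0
Wildcard = 255.255.255.255 - subnet mask
255 - 255 = 0
255 - 254 = 1
255 - 0 = 255
255 - 0 = 255
Wildcard: 0.1.255.255


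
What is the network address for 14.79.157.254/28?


IP:   00001110.01001111.10011101.11111110
Mask: 11111111.11111111.11111111.11110000
AND operation:
Net:  00001110.01001111.10011101.11110000
Network: 14.79.157.240/28


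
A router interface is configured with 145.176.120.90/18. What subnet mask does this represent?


/18 means 18 network bits, 14 host bits
Binary: 11111111111111111100000000000000
Mask: 255.255.192.0


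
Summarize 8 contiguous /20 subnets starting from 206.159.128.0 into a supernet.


Original prefix: /20
Number of subnets: 8 = 2^3
New prefix = 20 - 3 = 17
Supernet: 206.159.128.0/17


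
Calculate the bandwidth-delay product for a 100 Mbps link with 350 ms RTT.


BDP = bandwidth * RTT
= 100 Mbps * 350 ms
= 100 * 1e6 * 350 / 1000 bits
= 35000000 bits
= 4375000 bytes
= 4272.4609 KB
BDP = 35000000 bits (4375000 bytes)


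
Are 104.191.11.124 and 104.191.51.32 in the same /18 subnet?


Mask: 255.255.192.0
104.191.11.124 AND mask = 104.191.0.0
104.191.51.32 AND mask = 104.191.0.0
Yes, same subnet (104.191.0.0)


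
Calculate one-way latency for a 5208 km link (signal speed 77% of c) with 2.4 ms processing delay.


Speed = 0.77 * 3e5 km/s = 231000 km/s
Propagation delay = 5208 / 231000 = 0.0225 s = 22.5455 ms
Processing delay = 2.4 ms
Total one-way latency = 24.9455 ms


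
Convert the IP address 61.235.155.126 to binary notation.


61 = 00111101
235 = 11101011
155 = 10011011
126 = 01111110
Binary: 00111101.11101011.10011011.01111110


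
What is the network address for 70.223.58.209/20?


IP:   01000110.11011111.00111010.11010001
Mask: 11111111.11111111.11110000.00000000
AND operation:
Net:  01000110.11011111.00110000.00000000
Network: 70.223.48.0/20


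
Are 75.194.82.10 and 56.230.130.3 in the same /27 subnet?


Mask: 255.255.255.224
75.194.82.10 AND mask = 75.194.82.0
56.230.130.3 AND mask = 56.230.130.0
No, different subnets (75.194.82.0 vs 56.230.130.0)


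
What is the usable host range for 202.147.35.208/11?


Network: 202.128.0.0
Broadcast: 202.159.255.255
First usable = network + 1
Last usable = broadcast - 1
Range: 202.128.0.1 to 202.159.255.254


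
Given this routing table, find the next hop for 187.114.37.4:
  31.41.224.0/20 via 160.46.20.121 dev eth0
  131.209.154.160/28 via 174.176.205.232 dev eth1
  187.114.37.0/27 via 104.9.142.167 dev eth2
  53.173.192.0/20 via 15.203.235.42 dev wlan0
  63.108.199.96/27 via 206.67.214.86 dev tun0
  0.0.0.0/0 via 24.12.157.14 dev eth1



Longest prefix match for 187.114.37.4:
  /20 31.41.224.0: no
  /28 131.209.154.160: no
  /27 187.114.37.0: MATCH
  /20 53.173.192.0: no
  /27 63.108.199.96: no
  /0 0.0.0.0: MATCH
Selected: next-hop 104.9.142.167 via eth2 (matched /27)


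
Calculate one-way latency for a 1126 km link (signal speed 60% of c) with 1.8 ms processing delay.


Speed = 0.6 * 3e5 km/s = 180000 km/s
Propagation delay = 1126 / 180000 = 0.0063 s = 6.2556 ms
Processing delay = 1.8 ms
Total one-way latency = 8.0556 ms


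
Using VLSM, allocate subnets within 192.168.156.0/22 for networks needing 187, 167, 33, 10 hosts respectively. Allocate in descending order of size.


187 hosts -> /24 (254 usable): 192.168.156.0/24
167 hosts -> /24 (254 usable): 192.168.157.0/24
33 hosts -> /26 (62 usable): 192.168.158.0/26
10 hosts -> /28 (14 usable): 192.168.158.64/28
Allocation: 192.168.156.0/24 (187 hosts, 254 usable); 192.168.157.0/24 (167 hosts, 254 usable); 192.168.158.0/26 (33 hosts, 62 usable); 192.168.158.64/28 (10 hosts, 14 usable)


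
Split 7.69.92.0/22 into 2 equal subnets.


New prefix = 22 + 1 = 23
Each subnet has 512 addresses
  7.69.92.0/23
  7.69.94.0/23
Subnets: 7.69.92.0/23, 7.69.94.0/23


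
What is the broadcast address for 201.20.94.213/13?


Network: 201.16.0.0/13
Host bits = 19
Set all host bits to 1:
Broadcast: 201.23.255.255


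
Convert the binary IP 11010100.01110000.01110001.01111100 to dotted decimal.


11010100 = 212
01110000 = 112
01110001 = 113
01111100 = 124
IP: 212.112.113.124


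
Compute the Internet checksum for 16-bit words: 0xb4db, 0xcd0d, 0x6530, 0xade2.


Sum all words (with carry folding):
+ 0xb4db = 0xb4db
+ 0xcd0d = 0x81e9
+ 0x6530 = 0xe719
+ 0xade2 = 0x94fc
One's complement: ~0x94fc
Checksum = 0x6b03


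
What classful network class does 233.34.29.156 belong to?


First octet: 233
Binary: 11101001
1110xxxx -> Class D (224-239)
Class D (multicast), default mask N/A


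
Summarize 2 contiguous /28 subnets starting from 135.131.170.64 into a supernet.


Original prefix: /28
Number of subnets: 2 = 2^1
New prefix = 28 - 1 = 27
Supernet: 135.131.170.64/27


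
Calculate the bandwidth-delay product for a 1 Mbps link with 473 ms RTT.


BDP = bandwidth * RTT
= 1 Mbps * 473 ms
= 1 * 1e6 * 473 / 1000 bits
= 473000 bits
= 59125 bytes
= 57.7393 KB
BDP = 473000 bits (59125 bytes)


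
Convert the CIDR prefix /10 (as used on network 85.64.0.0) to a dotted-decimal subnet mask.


/10 means 10 network bits, 22 host bits
Binary: 11111111110000000000000000000000
Mask: 255.192.0.0


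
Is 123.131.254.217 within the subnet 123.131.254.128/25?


Subnet network: 123.131.254.128
Test IP AND mask: 123.131.254.128
Yes, 123.131.254.217 is in 123.131.254.128/25


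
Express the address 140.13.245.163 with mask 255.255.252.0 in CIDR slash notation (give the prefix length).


Binary: 11111111.11111111.11111100.00000000
Count leading 1s
Prefix: /22


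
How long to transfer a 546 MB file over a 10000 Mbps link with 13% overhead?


Effective throughput = 10000 * (1 - 13/100) = 8700 Mbps
File size in Mb = 546 * 8 = 4368 Mb
Time = 4368 / 8700
Time = 0.5021 seconds


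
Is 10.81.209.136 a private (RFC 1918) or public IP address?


RFC 1918 private ranges:
  10.0.0.0/8 (10.0.0.0 - 10.255.255.255)
  172.16.0.0/12 (172.16.0.0 - 172.31.255.255)
  192.168.0.0/16 (192.168.0.0 - 192.168.255.255)
Private (in 10.0.0.0/8)


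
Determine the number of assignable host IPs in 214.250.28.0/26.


Host bits = 32 - 26 = 6
Total addresses = 2^6 = 64
Usable = total - 2 (network and broadcast)
Usable hosts: 62


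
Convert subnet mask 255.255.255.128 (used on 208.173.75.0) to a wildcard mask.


Subnet mask: 255.255.255.128
Wildcard = 255.255.255.255 - subnet mask
255 - 255 = 0
255 - 255 = 0
255 - 255 = 0
255 - 128 = 127
Wildcard: 0.0.0.127


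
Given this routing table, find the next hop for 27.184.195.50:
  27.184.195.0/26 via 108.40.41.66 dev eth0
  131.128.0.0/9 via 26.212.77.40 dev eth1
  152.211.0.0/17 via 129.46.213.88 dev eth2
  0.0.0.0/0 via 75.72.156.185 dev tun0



Longest prefix match for 27.184.195.50:
  /26 27.184.195.0: MATCH
  /9 131.128.0.0: no
  /17 152.211.0.0: no
  /0 0.0.0.0: MATCH
Selected: next-hop 108.40.41.66 via eth0 (matched /26)


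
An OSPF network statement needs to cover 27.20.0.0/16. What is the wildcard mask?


Subnet mask: 255.255.0.0
Wildcard = 255.255.255.255 - subnet mask
255 - 255 = 0
255 - 255 = 0
255 - 0 = 255
255 - 0 = 255
Wildcard: 0.0.255.255


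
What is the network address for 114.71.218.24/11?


IP:   01110010.01000111.11011010.00011000
Mask: 11111111.11100000.00000000.00000000
AND operation:
Net:  01110010.01000000.00000000.00000000
Network: 114.64.0.0/11


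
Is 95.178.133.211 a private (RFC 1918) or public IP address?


RFC 1918 private ranges:
  10.0.0.0/8 (10.0.0.0 - 10.255.255.255)
  172.16.0.0/12 (172.16.0.0 - 172.31.255.255)
  192.168.0.0/16 (192.168.0.0 - 192.168.255.255)
Public (not in any RFC 1918 range)


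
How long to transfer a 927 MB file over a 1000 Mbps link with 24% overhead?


Effective throughput = 1000 * (1 - 24/100) = 760 Mbps
File size in Mb = 927 * 8 = 7416 Mb
Time = 7416 / 760
Time = 9.7579 seconds


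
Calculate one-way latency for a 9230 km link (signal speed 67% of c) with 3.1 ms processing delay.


Speed = 0.67 * 3e5 km/s = 201000 km/s
Propagation delay = 9230 / 201000 = 0.0459 s = 45.9204 ms
Processing delay = 3.1 ms
Total one-way latency = 49.0204 ms


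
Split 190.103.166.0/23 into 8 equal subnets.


New prefix = 23 + 3 = 26
Each subnet has 64 addresses
  190.103.166.0/26
  190.103.166.64/26
  190.103.166.128/26
  190.103.166.192/26
  190.103.167.0/26
  190.103.167.64/26
  190.103.167.128/26
  190.103.167.192/26
Subnets: 190.103.166.0/26, 190.103.166.64/26, 190.103.166.128/26, 190.103.166.192/26, 190.103.167.0/26, 190.103.167.64/26, 190.103.167.128/26, 190.103.167.192/26


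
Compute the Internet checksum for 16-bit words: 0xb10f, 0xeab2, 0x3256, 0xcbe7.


Sum all words (with carry folding):
+ 0xb10f = 0xb10f
+ 0xeab2 = 0x9bc2
+ 0x3256 = 0xce18
+ 0xcbe7 = 0x9a00
One's complement: ~0x9a00
Checksum = 0x65ff


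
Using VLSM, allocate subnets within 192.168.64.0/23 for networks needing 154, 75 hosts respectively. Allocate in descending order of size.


154 hosts -> /24 (254 usable): 192.168.64.0/24
75 hosts -> /25 (126 usable): 192.168.65.0/25
Allocation: 192.168.64.0/24 (154 hosts, 254 usable); 192.168.65.0/25 (75 hosts, 126 usable)


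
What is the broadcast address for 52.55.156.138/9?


Network: 52.0.0.0/9
Host bits = 23
Set all host bits to 1:
Broadcast: 52.127.255.255


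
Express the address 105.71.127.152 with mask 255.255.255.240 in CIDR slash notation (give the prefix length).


Binary: 11111111.11111111.11111111.11110000
Count leading 1s
Prefix: /28


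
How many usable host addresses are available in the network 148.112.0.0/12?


Host bits = 32 - 12 = 20
Total addresses = 2^20 = 1048576
Usable = total - 2 (network and broadcast)
Usable hosts: 1048574


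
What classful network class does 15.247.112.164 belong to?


First octet: 15
Binary: 00001111
0xxxxxxx -> Class A (1-126)
Class A, default mask 255.0.0.0 (/8)


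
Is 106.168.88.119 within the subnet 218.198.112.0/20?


Subnet network: 218.198.112.0
Test IP AND mask: 106.168.80.0
No, 106.168.88.119 is not in 218.198.112.0/20


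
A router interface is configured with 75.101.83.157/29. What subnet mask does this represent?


/29 means 29 network bits, 3 host bits
Binary: 11111111111111111111111111111000
Mask: 255.255.255.248


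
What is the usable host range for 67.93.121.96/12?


Network: 67.80.0.0
Broadcast: 67.95.255.255
First usable = network + 1
Last usable = broadcast - 1
Range: 67.80.0.1 to 67.95.255.254


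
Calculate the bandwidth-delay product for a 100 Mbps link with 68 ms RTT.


BDP = bandwidth * RTT
= 100 Mbps * 68 ms
= 100 * 1e6 * 68 / 1000 bits
= 6800000 bits
= 850000 bytes
= 830.0781 KB
BDP = 6800000 bits (850000 bytes)


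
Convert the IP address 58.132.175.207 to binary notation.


58 = 00111010
132 = 10000100
175 = 10101111
207 = 11001111
Binary: 00111010.10000100.10101111.11001111


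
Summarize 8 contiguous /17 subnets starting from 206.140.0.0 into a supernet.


Original prefix: /17
Number of subnets: 8 = 2^3
New prefix = 17 - 3 = 14
Supernet: 206.140.0.0/14


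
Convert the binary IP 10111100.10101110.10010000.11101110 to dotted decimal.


10111100 = 188
10101110 = 174
10010000 = 144
11101110 = 238
IP: 188.174.144.238


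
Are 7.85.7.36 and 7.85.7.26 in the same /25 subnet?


Mask: 255.255.255.128
7.85.7.36 AND mask = 7.85.7.0
7.85.7.26 AND mask = 7.85.7.0
Yes, same subnet (7.85.7.0)


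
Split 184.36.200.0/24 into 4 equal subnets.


New prefix = 24 + 2 = 26
Each subnet has 64 addresses
  184.36.200.0/26
  184.36.200.64/26
  184.36.200.128/26
  184.36.200.192/26
Subnets: 184.36.200.0/26, 184.36.200.64/26, 184.36.200.128/26, 184.36.200.192/26


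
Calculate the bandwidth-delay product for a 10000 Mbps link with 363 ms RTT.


BDP = bandwidth * RTT
= 10000 Mbps * 363 ms
= 10000 * 1e6 * 363 / 1000 bits
= 3630000000 bits
= 453750000 bytes
= 443115.2344 KB
BDP = 3630000000 bits (453750000 bytes)


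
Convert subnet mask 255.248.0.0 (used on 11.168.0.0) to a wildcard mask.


Subnet mask: 255.248.0.0
Wildcard = 255.255.255.255 - subnet mask
255 - 255 = 0
255 - 248 = 7
255 - 0 = 255
255 - 0 = 255
Wildcard: 0.7.255.255


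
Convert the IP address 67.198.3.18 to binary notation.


67 = 01000011
198 = 11000110
3 = 00000011
18 = 00010010
Binary: 01000011.11000110.00000011.00010010


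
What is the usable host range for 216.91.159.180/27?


Network: 216.91.159.160
Broadcast: 216.91.159.191
First usable = network + 1
Last usable = broadcast - 1
Range: 216.91.159.161 to 216.91.159.190


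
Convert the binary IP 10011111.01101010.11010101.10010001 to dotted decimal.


10011111 = 159
01101010 = 106
11010101 = 213
10010001 = 145
IP: 159.106.213.145


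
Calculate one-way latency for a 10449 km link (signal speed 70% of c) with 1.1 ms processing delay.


Speed = 0.7 * 3e5 km/s = 210000 km/s
Propagation delay = 10449 / 210000 = 0.0498 s = 49.7571 ms
Processing delay = 1.1 ms
Total one-way latency = 50.8571 ms


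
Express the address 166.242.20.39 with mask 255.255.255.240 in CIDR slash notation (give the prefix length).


Binary: 11111111.11111111.11111111.11110000
Count leading 1s
Prefix: /28


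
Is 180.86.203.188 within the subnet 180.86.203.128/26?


Subnet network: 180.86.203.128
Test IP AND mask: 180.86.203.128
Yes, 180.86.203.188 is in 180.86.203.128/26


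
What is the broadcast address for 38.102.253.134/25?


Network: 38.102.253.128/25
Host bits = 7
Set all host bits to 1:
Broadcast: 38.102.253.255


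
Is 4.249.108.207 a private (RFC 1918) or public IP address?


RFC 1918 private ranges:
  10.0.0.0/8 (10.0.0.0 - 10.255.255.255)
  172.16.0.0/12 (172.16.0.0 - 172.31.255.255)
  192.168.0.0/16 (192.168.0.0 - 192.168.255.255)
Public (not in any RFC 1918 range)


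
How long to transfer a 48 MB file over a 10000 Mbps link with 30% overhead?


Effective throughput = 10000 * (1 - 30/100) = 7000 Mbps
File size in Mb = 48 * 8 = 384 Mb
Time = 384 / 7000
Time = 0.0549 seconds


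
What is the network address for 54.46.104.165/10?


IP:   00110110.00101110.01101000.10100101
Mask: 11111111.11000000.00000000.00000000
AND operation:
Net:  00110110.00000000.00000000.00000000
Network: 54.0.0.0/10


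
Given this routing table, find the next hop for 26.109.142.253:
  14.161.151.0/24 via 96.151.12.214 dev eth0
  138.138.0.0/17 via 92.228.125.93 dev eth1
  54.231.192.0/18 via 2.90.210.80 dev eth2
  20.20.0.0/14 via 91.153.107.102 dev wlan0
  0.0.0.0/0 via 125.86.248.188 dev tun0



Longest prefix match for 26.109.142.253:
  /24 14.161.151.0: no
  /17 138.138.0.0: no
  /18 54.231.192.0: no
  /14 20.20.0.0: no
  /0 0.0.0.0: MATCH
Selected: next-hop 125.86.248.188 via tun0 (matched /0)


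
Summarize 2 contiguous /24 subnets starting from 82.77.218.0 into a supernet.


Original prefix: /24
Number of subnets: 2 = 2^1
New prefix = 24 - 1 = 23
Supernet: 82.77.218.0/23


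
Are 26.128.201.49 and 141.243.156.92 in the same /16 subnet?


Mask: 255.255.0.0
26.128.201.49 AND mask = 26.128.0.0
141.243.156.92 AND mask = 141.243.0.0
No, different subnets (26.128.0.0 vs 141.243.0.0)


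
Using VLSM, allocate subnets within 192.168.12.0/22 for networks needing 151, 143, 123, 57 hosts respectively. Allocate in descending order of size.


151 hosts -> /24 (254 usable): 192.168.12.0/24
143 hosts -> /24 (254 usable): 192.168.13.0/24
123 hosts -> /25 (126 usable): 192.168.14.0/25
57 hosts -> /26 (62 usable): 192.168.14.128/26
Allocation: 192.168.12.0/24 (151 hosts, 254 usable); 192.168.13.0/24 (143 hosts, 254 usable); 192.168.14.0/25 (123 hosts, 126 usable); 192.168.14.128/26 (57 hosts, 62 usable)


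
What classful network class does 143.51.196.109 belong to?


First octet: 143
Binary: 10001111
10xxxxxx -> Class B (128-191)
Class B, default mask 255.255.0.0 (/16)


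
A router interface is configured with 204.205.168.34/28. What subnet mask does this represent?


/28 means 28 network bits, 4 host bits
Binary: 11111111111111111111111111110000
Mask: 255.255.255.240


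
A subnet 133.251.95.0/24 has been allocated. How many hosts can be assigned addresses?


Host bits = 32 - 24 = 8
Total addresses = 2^8 = 256
Usable = total - 2 (network and broadcast)
Usable hosts: 254


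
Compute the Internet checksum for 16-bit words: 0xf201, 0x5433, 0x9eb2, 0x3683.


Sum all words (with carry folding):
+ 0xf201 = 0xf201
+ 0x5433 = 0x4635
+ 0x9eb2 = 0xe4e7
+ 0x3683 = 0x1b6b
One's complement: ~0x1b6b
Checksum = 0xe494


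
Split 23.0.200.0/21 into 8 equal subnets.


New prefix = 21 + 3 = 24
Each subnet has 256 addresses
  23.0.200.0/24
  23.0.201.0/24
  23.0.202.0/24
  23.0.203.0/24
  23.0.204.0/24
  23.0.205.0/24
  23.0.206.0/24
  23.0.207.0/24
Subnets: 23.0.200.0/24, 23.0.201.0/24, 23.0.202.0/24, 23.0.203.0/24, 23.0.204.0/24, 23.0.205.0/24, 23.0.206.0/24, 23.0.207.0/24


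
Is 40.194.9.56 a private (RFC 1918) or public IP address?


RFC 1918 private ranges:
  10.0.0.0/8 (10.0.0.0 - 10.255.255.255)
  172.16.0.0/12 (172.16.0.0 - 172.31.255.255)
  192.168.0.0/16 (192.168.0.0 - 192.168.255.255)
Public (not in any RFC 1918 range)


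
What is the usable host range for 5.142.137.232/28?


Network: 5.142.137.224
Broadcast: 5.142.137.239
First usable = network + 1
Last usable = broadcast - 1
Range: 5.142.137.225 to 5.142.137.238


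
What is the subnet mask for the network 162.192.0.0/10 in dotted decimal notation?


/10 means 10 network bits, 22 host bits
Binary: 11111111110000000000000000000000
Mask: 255.192.0.0


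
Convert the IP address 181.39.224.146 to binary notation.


181 = 10110101
39 = 00100111
224 = 11100000
146 = 10010010
Binary: 10110101.00100111.11100000.10010010


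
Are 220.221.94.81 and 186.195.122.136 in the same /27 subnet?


Mask: 255.255.255.224
220.221.94.81 AND mask = 220.221.94.64
186.195.122.136 AND mask = 186.195.122.128
No, different subnets (220.221.94.64 vs 186.195.122.128)


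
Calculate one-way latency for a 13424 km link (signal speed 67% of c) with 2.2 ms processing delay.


Speed = 0.67 * 3e5 km/s = 201000 km/s
Propagation delay = 13424 / 201000 = 0.0668 s = 66.7861 ms
Processing delay = 2.2 ms
Total one-way latency = 68.9861 ms


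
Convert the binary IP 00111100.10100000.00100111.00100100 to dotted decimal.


00111100 = 60
10100000 = 160
00100111 = 39
00100100 = 36
IP: 60.160.39.36


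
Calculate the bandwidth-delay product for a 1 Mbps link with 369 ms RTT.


BDP = bandwidth * RTT
= 1 Mbps * 369 ms
= 1 * 1e6 * 369 / 1000 bits
= 369000 bits
= 46125 bytes
= 45.0439 KB
BDP = 369000 bits (46125 bytes)


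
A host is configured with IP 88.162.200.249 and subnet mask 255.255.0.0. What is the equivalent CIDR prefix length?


Binary: 11111111.11111111.00000000.00000000
Count leading 1s
Prefix: /16


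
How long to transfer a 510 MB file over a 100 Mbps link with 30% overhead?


Effective throughput = 100 * (1 - 30/100) = 70 Mbps
File size in Mb = 510 * 8 = 4080 Mb
Time = 4080 / 70
Time = 58.2857 seconds


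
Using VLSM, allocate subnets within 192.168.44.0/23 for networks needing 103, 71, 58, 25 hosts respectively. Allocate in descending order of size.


103 hosts -> /25 (126 usable): 192.168.44.0/25
71 hosts -> /25 (126 usable): 192.168.44.128/25
58 hosts -> /26 (62 usable): 192.168.45.0/26
25 hosts -> /27 (30 usable): 192.168.45.64/27
Allocation: 192.168.44.0/25 (103 hosts, 126 usable); 192.168.44.128/25 (71 hosts, 126 usable); 192.168.45.0/26 (58 hosts, 62 usable); 192.168.45.64/27 (25 hosts, 30 usable)


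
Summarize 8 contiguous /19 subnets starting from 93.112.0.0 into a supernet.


Original prefix: /19
Number of subnets: 8 = 2^3
New prefix = 19 - 3 = 16
Supernet: 93.112.0.0/16


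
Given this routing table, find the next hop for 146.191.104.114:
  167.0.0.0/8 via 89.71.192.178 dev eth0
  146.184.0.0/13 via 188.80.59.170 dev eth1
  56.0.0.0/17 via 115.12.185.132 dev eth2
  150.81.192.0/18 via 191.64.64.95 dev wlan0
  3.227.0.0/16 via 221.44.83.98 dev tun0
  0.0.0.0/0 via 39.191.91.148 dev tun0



Longest prefix match for 146.191.104.114:
  /8 167.0.0.0: no
  /13 146.184.0.0: MATCH
  /17 56.0.0.0: no
  /18 150.81.192.0: no
  /16 3.227.0.0: no
  /0 0.0.0.0: MATCH
Selected: next-hop 188.80.59.170 via eth1 (matched /13)


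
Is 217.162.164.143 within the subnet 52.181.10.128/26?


Subnet network: 52.181.10.128
Test IP AND mask: 217.162.164.128
No, 217.162.164.143 is not in 52.181.10.128/26


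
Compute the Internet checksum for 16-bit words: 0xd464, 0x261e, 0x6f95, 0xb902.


Sum all words (with carry folding):
+ 0xd464 = 0xd464
+ 0x261e = 0xfa82
+ 0x6f95 = 0x6a18
+ 0xb902 = 0x231b
One's complement: ~0x231b
Checksum = 0xdce4


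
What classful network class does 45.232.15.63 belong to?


First octet: 45
Binary: 00101101
0xxxxxxx -> Class A (1-126)
Class A, default mask 255.0.0.0 (/8)


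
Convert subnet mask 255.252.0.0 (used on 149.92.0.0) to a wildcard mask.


Subnet mask: 255.252.0.0
Wildcard = 255.255.255.255 - subnet mask
255 - 255 = 0
255 - 252 = 3
255 - 0 = 255
255 - 0 = 255
Wildcard: 0.3.255.255


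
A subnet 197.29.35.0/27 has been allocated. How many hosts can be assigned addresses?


Host bits = 32 - 27 = 5
Total addresses = 2^5 = 32
Usable = total - 2 (network and broadcast)
Usable hosts: 30


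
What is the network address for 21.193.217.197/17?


IP:   00010101.11000001.11011001.11000101
Mask: 11111111.11111111.10000000.00000000
AND operation:
Net:  00010101.11000001.10000000.00000000
Network: 21.193.128.0/17


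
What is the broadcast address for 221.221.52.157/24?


Network: 221.221.52.0/24
Host bits = 8
Set all host bits to 1:
Broadcast: 221.221.52.255


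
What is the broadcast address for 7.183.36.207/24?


Network: 7.183.36.0/24
Host bits = 8
Set all host bits to 1:
Broadcast: 7.183.36.255


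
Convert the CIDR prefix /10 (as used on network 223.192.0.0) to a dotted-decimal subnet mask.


/10 means 10 network bits, 22 host bits
Binary: 11111111110000000000000000000000
Mask: 255.192.0.0


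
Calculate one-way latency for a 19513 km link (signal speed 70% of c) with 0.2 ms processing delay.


Speed = 0.7 * 3e5 km/s = 210000 km/s
Propagation delay = 19513 / 210000 = 0.0929 s = 92.919 ms
Processing delay = 0.2 ms
Total one-way latency = 93.119 ms


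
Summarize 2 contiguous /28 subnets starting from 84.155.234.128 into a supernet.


Original prefix: /28
Number of subnets: 2 = 2^1
New prefix = 28 - 1 = 27
Supernet: 84.155.234.128/27


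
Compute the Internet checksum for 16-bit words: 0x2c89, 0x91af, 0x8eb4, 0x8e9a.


Sum all words (with carry folding):
+ 0x2c89 = 0x2c89
+ 0x91af = 0xbe38
+ 0x8eb4 = 0x4ced
+ 0x8e9a = 0xdb87
One's complement: ~0xdb87
Checksum = 0x2478


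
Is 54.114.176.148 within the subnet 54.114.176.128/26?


Subnet network: 54.114.176.128
Test IP AND mask: 54.114.176.128
Yes, 54.114.176.148 is in 54.114.176.128/26


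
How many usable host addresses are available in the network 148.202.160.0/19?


Host bits = 32 - 19 = 13
Total addresses = 2^13 = 8192
Usable = total - 2 (network and broadcast)
Usable hosts: 8190


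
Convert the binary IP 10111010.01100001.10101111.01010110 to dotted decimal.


10111010 = 186
01100001 = 97
10101111 = 175
01010110 = 86
IP: 186.97.175.86


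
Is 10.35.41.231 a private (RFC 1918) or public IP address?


RFC 1918 private ranges:
  10.0.0.0/8 (10.0.0.0 - 10.255.255.255)
  172.16.0.0/12 (172.16.0.0 - 172.31.255.255)
  192.168.0.0/16 (192.168.0.0 - 192.168.255.255)
Private (in 10.0.0.0/8)


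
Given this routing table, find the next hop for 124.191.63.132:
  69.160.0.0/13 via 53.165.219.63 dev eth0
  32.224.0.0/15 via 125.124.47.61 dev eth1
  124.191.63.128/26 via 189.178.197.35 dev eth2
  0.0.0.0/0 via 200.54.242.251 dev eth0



Longest prefix match for 124.191.63.132:
  /13 69.160.0.0: no
  /15 32.224.0.0: no
  /26 124.191.63.128: MATCH
  /0 0.0.0.0: MATCH
Selected: next-hop 189.178.197.35 via eth2 (matched /26)


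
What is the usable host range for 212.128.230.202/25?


Network: 212.128.230.128
Broadcast: 212.128.230.255
First usable = network + 1
Last usable = broadcast - 1
Range: 212.128.230.129 to 212.128.230.254


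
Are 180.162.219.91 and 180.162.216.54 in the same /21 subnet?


Mask: 255.255.248.0
180.162.219.91 AND mask = 180.162.216.0
180.162.216.54 AND mask = 180.162.216.0
Yes, same subnet (180.162.216.0)


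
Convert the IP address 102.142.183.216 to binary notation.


102 = 01100110
142 = 10001110
183 = 10110111
216 = 11011000
Binary: 01100110.10001110.10110111.11011000


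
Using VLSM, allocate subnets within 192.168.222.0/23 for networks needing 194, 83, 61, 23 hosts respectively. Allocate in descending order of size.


194 hosts -> /24 (254 usable): 192.168.222.0/24
83 hosts -> /25 (126 usable): 192.168.223.0/25
61 hosts -> /26 (62 usable): 192.168.223.128/26
23 hosts -> /27 (30 usable): 192.168.223.192/27
Allocation: 192.168.222.0/24 (194 hosts, 254 usable); 192.168.223.0/25 (83 hosts, 126 usable); 192.168.223.128/26 (61 hosts, 62 usable); 192.168.223.192/27 (23 hosts, 30 usable)


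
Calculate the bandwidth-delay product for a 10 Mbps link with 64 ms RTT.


BDP = bandwidth * RTT
= 10 Mbps * 64 ms
= 10 * 1e6 * 64 / 1000 bits
= 640000 bits
= 80000 bytes
= 78.125 KB
BDP = 640000 bits (80000 bytes)


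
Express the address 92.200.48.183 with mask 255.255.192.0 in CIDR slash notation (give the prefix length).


Binary: 11111111.11111111.11000000.00000000
Count leading 1s
Prefix: /18


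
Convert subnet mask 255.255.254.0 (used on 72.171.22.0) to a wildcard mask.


Subnet mask: 255.255.254.0
Wildcard = 255.255.255.255 - subnet mask
255 - 255 = 0
255 - 255 = 0
255 - 254 = 1
255 - 0 = 255
Wildcard: 0.0.1.255


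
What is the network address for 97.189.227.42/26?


IP:   01100001.10111101.11100011.00101010
Mask: 11111111.11111111.11111111.11000000
AND operation:
Net:  01100001.10111101.11100011.00000000
Network: 97.189.227.0/26


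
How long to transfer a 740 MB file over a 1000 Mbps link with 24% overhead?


Effective throughput = 1000 * (1 - 24/100) = 760 Mbps
File size in Mb = 740 * 8 = 5920 Mb
Time = 5920 / 760
Time = 7.7895 seconds


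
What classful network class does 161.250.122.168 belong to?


First octet: 161
Binary: 10100001
10xxxxxx -> Class B (128-191)
Class B, default mask 255.255.0.0 (/16)


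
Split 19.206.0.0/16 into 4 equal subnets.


New prefix = 16 + 2 = 18
Each subnet has 16384 addresses
  19.206.0.0/18
  19.206.64.0/18
  19.206.128.0/18
  19.206.192.0/18
Subnets: 19.206.0.0/18, 19.206.64.0/18, 19.206.128.0/18, 19.206.192.0/18


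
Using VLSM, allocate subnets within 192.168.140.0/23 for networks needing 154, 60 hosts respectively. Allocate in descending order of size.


154 hosts -> /24 (254 usable): 192.168.140.0/24
60 hosts -> /26 (62 usable): 192.168.141.0/26
Allocation: 192.168.140.0/24 (154 hosts, 254 usable); 192.168.141.0/26 (60 hosts, 62 usable)


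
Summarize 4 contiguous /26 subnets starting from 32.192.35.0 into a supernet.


Original prefix: /26
Number of subnets: 4 = 2^2
New prefix = 26 - 2 = 24
Supernet: 32.192.35.0/24


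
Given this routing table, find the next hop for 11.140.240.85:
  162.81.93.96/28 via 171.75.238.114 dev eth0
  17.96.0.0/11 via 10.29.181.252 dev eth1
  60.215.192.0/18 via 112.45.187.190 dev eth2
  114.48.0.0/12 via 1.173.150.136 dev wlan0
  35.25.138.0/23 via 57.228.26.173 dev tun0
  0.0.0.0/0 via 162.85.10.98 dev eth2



Longest prefix match for 11.140.240.85:
  /28 162.81.93.96: no
  /11 17.96.0.0: no
  /18 60.215.192.0: no
  /12 114.48.0.0: no
  /23 35.25.138.0: no
  /0 0.0.0.0: MATCH
Selected: next-hop 162.85.10.98 via eth2 (matched /0)
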